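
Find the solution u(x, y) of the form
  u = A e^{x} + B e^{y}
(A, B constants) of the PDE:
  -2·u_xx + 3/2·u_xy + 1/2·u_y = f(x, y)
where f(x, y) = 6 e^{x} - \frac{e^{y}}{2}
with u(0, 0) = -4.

Substitute the ansatz u = A e^{x} + B e^{y} into the left-hand side.
Derivatives of the ansatz:
  u_xx = A e^{x}
  u_xy = 0
  u_y = B e^{y}
Term by term:
  -2·u_xx = - 2 A e^{x}
  3/2·u_xy = 0
  1/2·u_y = \frac{B e^{y}}{2}
So the left-hand side equals
  - 2 A e^{x} + \frac{B e^{y}}{2}
This must equal f(x, y) = 6 e^{x} - \frac{e^{y}}{2} identically.
Matching coefficients of the independent functions:
  [e^{x}]:  - 2 A = 6
  [e^{y}]:  \frac{B}{2} = - \frac{1}{2}
Solving: A = -3, B = -1.
Check against the point condition:
  u(0, 0) = -4  ⟹  A + B = -4  ✓
Hence u(x, y) = - 3 e^{x} - e^{y}.

Answer: u(x, y) = - 3 e^{x} - e^{y}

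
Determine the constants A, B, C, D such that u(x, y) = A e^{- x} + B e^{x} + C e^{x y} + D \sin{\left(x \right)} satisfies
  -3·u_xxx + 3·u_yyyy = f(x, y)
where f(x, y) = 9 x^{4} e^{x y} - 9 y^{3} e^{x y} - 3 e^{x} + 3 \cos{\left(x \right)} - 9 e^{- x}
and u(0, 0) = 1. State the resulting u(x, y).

Substitute the ansatz u = A e^{- x} + B e^{x} + C e^{x y} + D \sin{\left(x \right)} into the left-hand side.
Derivatives of the ansatz:
  u_xxx = - A e^{- x} + B e^{x} + C y^{3} e^{x y} - D \cos{\left(x \right)}
  u_yyyy = C x^{4} e^{x y}
Term by term:
  -3·u_xxx = 3 A e^{- x} - 3 B e^{x} - 3 C y^{3} e^{x y} + 3 D \cos{\left(x \right)}
  3·u_yyyy = 3 C x^{4} e^{x y}
So the left-hand side equals
  3 A e^{- x} - 3 B e^{x} + 3 C x^{4} e^{x y} - 3 C y^{3} e^{x y} + 3 D \cos{\left(x \right)}
This must equal f(x, y) = 9 x^{4} e^{x y} - 9 y^{3} e^{x y} - 3 e^{x} + 3 \cos{\left(x \right)} - 9 e^{- x} identically.
Matching coefficients of the independent functions:
  [x^{4} e^{x y}]:  3 C = 9
  [y^{3} e^{x y}]:  - 3 C = -9
  [e^{- x}]:  3 A = -9
  [e^{x}]:  - 3 B = -3
  [\cos{\left(x \right)}]:  3 D = 3
Solving: A = -3, B = 1, C = 3, D = 1.
Check against the point condition:
  u(0, 0) = 1  ⟹  A + B + C = 1  ✓
Hence u(x, y) = e^{x} + 3 e^{x y} + \sin{\left(x \right)} - 3 e^{- x}.

Answer: u(x, y) = e^{x} + 3 e^{x y} + \sin{\left(x \right)} - 3 e^{- x}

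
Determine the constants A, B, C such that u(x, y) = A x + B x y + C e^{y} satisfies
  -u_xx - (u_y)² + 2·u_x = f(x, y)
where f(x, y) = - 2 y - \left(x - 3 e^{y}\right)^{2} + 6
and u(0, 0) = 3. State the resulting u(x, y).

Substitute the ansatz u = A x + B x y + C e^{y} into the left-hand side.
Derivatives of the ansatz:
  u_xx = 0
  u_y = B x + C e^{y}
  u_x = A + B y
Term by term:
  -u_xx = 0
  -(u_y)² = - B^{2} x^{2} - 2 B C x e^{y} - C^{2} e^{2 y}
  2·u_x = 2 A + 2 B y
So the left-hand side equals
  2 A - B^{2} x^{2} - 2 B C x e^{y} + 2 B y - C^{2} e^{2 y}
This must equal f(x, y) identically; expanded, f = - x^{2} + 6 x e^{y} - 2 y - 9 e^{2 y} + 6.
Matching coefficients of the independent functions:
  [constant term]:  2 A = 6
  [x^{2}]:  - B^{2} = -1
  [y]:  2 B = -2
  [x e^{y}]:  - 2 B C = 6
  [e^{2 y}]:  - C^{2} = -9
Solving: A = 3, B = -1, C = 3.
Check against the point condition:
  u(0, 0) = 3  ⟹  C = 3  ✓
Hence u(x, y) = - x y + 3 x + 3 e^{y}.

Answer: u(x, y) = - x y + 3 x + 3 e^{y}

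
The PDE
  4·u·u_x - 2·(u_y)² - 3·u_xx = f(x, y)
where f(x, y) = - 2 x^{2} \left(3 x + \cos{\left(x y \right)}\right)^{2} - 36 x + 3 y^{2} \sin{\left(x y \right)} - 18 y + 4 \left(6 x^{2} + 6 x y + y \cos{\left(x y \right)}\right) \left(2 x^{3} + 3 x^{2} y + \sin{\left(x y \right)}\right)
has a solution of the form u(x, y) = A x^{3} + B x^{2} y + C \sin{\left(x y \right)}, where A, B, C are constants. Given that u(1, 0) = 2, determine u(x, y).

Answer: u(x, y) = 2 x^{3} + 3 x^{2} y + \sin{\left(x y \right)}

Derivation:
Substitute the ansatz u = A x^{3} + B x^{2} y + C \sin{\left(x y \right)} into the left-hand side.
Derivatives of the ansatz:
  u_x = 3 A x^{2} + 2 B x y + C y \cos{\left(x y \right)}
  u_y = B x^{2} + C x \cos{\left(x y \right)}
  u_xx = 6 A x + 2 B y - C y^{2} \sin{\left(x y \right)}
Term by term:
  4·u·u_x = 12 A^{2} x^{5} + 20 A B x^{4} y + 4 A C x^{3} y \cos{\left(x y \right)} + 12 A C x^{2} \sin{\left(x y \right)} + 8 B^{2} x^{3} y^{2} + 4 B C x^{2} y^{2} \cos{\left(x y \right)} + 8 B C x y \sin{\left(x y \right)} + 4 C^{2} y \sin{\left(x y \right)} \cos{\left(x y \right)}
  -2·(u_y)² = - 2 B^{2} x^{4} - 4 B C x^{3} \cos{\left(x y \right)} - 2 C^{2} x^{2} \cos^{2}{\left(x y \right)}
  -3·u_xx = - 18 A x - 6 B y + 3 C y^{2} \sin{\left(x y \right)}
So the left-hand side equals
  12 A^{2} x^{5} + 20 A B x^{4} y + 4 A C x^{3} y \cos{\left(x y \right)} + 12 A C x^{2} \sin{\left(x y \right)} - 18 A x - 2 B^{2} x^{4} + 8 B^{2} x^{3} y^{2} - 4 B C x^{3} \cos{\left(x y \right)} + 4 B C x^{2} y^{2} \cos{\left(x y \right)} + 8 B C x y \sin{\left(x y \right)} - 6 B y - 2 C^{2} x^{2} \cos^{2}{\left(x y \right)} + 4 C^{2} y \sin{\left(x y \right)} \cos{\left(x y \right)} + 3 C y^{2} \sin{\left(x y \right)}
This must equal f(x, y) identically; expanded, f = 48 x^{5} + 120 x^{4} y - 18 x^{4} + 72 x^{3} y^{2} + 8 x^{3} y \cos{\left(x y \right)} - 12 x^{3} \cos{\left(x y \right)} + 12 x^{2} y^{2} \cos{\left(x y \right)} + 24 x^{2} \sin{\left(x y \right)} - 2 x^{2} \cos^{2}{\left(x y \right)} + 24 x y \sin{\left(x y \right)} - 36 x + 3 y^{2} \sin{\left(x y \right)} + 4 y \sin{\left(x y \right)} \cos{\left(x y \right)} - 18 y.
Matching coefficients of the independent functions:
  [x]:  - 18 A = -36
  [x^{4}]:  - 2 B^{2} = -18
  [x^{5}]:  12 A^{2} = 48
  [y]:  - 6 B = -18
  [x^{2} \sin{\left(x y \right)}]:  12 A C = 24
  [x^{2} \cos^{2}{\left(x y \right)}]:  - 2 C^{2} = -2
  [x^{3} y^{2}]:  8 B^{2} = 72
  [x^{3} \cos{\left(x y \right)}]:  - 4 B C = -12
  [x^{4} y]:  20 A B = 120
  [y^{2} \sin{\left(x y \right)}]:  3 C = 3
  [x y \sin{\left(x y \right)}]:  8 B C = 24
  [x^{2} y^{2} \cos{\left(x y \right)}]:  4 B C = 12
  [x^{3} y \cos{\left(x y \right)}]:  4 A C = 8
  [y \sin{\left(x y \right)} \cos{\left(x y \right)}]:  4 C^{2} = 4
Solving: A = 2, B = 3, C = 1.
Check against the point condition:
  u(1, 0) = 2  ⟹  A = 2  ✓
Hence u(x, y) = 2 x^{3} + 3 x^{2} y + \sin{\left(x y \right)}.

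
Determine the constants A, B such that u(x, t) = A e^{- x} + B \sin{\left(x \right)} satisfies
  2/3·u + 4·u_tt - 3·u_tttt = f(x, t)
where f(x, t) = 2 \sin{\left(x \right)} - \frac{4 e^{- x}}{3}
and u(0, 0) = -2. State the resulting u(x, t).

Answer: u(x, t) = 3 \sin{\left(x \right)} - 2 e^{- x}

Derivation:
Substitute the ansatz u = A e^{- x} + B \sin{\left(x \right)} into the left-hand side.
Derivatives of the ansatz:
  u_tt = 0
  u_tttt = 0
Term by term:
  2/3·u = \frac{2 A e^{- x}}{3} + \frac{2 B \sin{\left(x \right)}}{3}
  4·u_tt = 0
  -3·u_tttt = 0
So the left-hand side equals
  \frac{2 A e^{- x}}{3} + \frac{2 B \sin{\left(x \right)}}{3}
This must equal f(x, t) = 2 \sin{\left(x \right)} - \frac{4 e^{- x}}{3} identically.
Matching coefficients of the independent functions:
  [e^{- x}]:  \frac{2 A}{3} = - \frac{4}{3}
  [\sin{\left(x \right)}]:  \frac{2 B}{3} = 2
Solving: A = -2, B = 3.
Check against the point condition:
  u(0, 0) = -2  ⟹  A = -2  ✓
Hence u(x, t) = 3 \sin{\left(x \right)} - 2 e^{- x}.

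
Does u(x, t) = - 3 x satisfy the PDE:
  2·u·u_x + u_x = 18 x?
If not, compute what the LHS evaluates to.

Evaluate each term of the left-hand side for u = - 3 x.
Derivatives:
  u_x = -3
Terms:
  2·u·u_x = 18 x
  u_x = -3
Sum: LHS = 18 x - 3
Given right-hand side: 18 x. Difference LHS − RHS = -3 ≠ 0, so u is not a solution.

Answer: No, the LHS evaluates to 18 x - 3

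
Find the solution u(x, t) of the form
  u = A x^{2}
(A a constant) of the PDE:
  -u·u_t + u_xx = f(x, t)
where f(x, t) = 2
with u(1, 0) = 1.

Substitute the ansatz u = A x^{2} into the left-hand side.
Derivatives of the ansatz:
  u_t = 0
  u_xx = 2 A
Term by term:
  -u·u_t = 0
  u_xx = 2 A
So the left-hand side equals
  2 A
This must equal f(x, t) = 2 identically.
Matching coefficients of the independent functions:
  [constant term]:  2 A = 2
Solving: A = 1.
Check against the point condition:
  u(1, 0) = 1  ⟹  A = 1  ✓
Hence u(x, t) = x^{2}.

Answer: u(x, t) = x^{2}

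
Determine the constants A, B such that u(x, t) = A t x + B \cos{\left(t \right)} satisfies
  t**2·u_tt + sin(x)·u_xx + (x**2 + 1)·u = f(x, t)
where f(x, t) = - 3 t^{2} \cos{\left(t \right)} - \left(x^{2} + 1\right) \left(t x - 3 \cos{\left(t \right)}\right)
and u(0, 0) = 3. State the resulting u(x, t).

Substitute the ansatz u = A t x + B \cos{\left(t \right)} into the left-hand side.
Derivatives of the ansatz:
  u_tt = - B \cos{\left(t \right)}
  u_xx = 0
Term by term:
  t**2·u_tt = - B t^{2} \cos{\left(t \right)}
  sin(x)·u_xx = 0
  (x**2 + 1)·u = A t x^{3} + A t x + B x^{2} \cos{\left(t \right)} + B \cos{\left(t \right)}
So the left-hand side equals
  A t x^{3} + A t x - B t^{2} \cos{\left(t \right)} + B x^{2} \cos{\left(t \right)} + B \cos{\left(t \right)}
This must equal f(x, t) identically; expanded, f = - 3 t^{2} \cos{\left(t \right)} - t x^{3} - t x + 3 x^{2} \cos{\left(t \right)} + 3 \cos{\left(t \right)}.
Matching coefficients of the independent functions:
  [t x, t x^{3}]:  A = -1
  [t^{2} \cos{\left(t \right)}]:  - B = -3
  [x^{2} \cos{\left(t \right)}, \cos{\left(t \right)}]:  B = 3
Solving: A = -1, B = 3.
Check against the point condition:
  u(0, 0) = 3  ⟹  B = 3  ✓
Hence u(x, t) = - t x + 3 \cos{\left(t \right)}.

Answer: u(x, t) = - t x + 3 \cos{\left(t \right)}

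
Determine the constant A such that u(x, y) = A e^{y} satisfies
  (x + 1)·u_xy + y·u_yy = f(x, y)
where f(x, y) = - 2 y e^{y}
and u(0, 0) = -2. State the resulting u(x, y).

Substitute the ansatz u = A e^{y} into the left-hand side.
Derivatives of the ansatz:
  u_xy = 0
  u_yy = A e^{y}
Term by term:
  (x + 1)·u_xy = 0
  y·u_yy = A y e^{y}
So the left-hand side equals
  A y e^{y}
This must equal f(x, y) = - 2 y e^{y} identically.
Matching coefficients of the independent functions:
  [y e^{y}]:  A = -2
Solving: A = -2.
Check against the point condition:
  u(0, 0) = -2  ⟹  A = -2  ✓
Hence u(x, y) = - 2 e^{y}.

Answer: u(x, y) = - 2 e^{y}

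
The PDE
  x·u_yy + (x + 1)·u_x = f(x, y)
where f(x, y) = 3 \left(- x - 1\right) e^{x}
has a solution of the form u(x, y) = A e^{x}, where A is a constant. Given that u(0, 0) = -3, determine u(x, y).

Answer: u(x, y) = - 3 e^{x}

Derivation:
Substitute the ansatz u = A e^{x} into the left-hand side.
Derivatives of the ansatz:
  u_yy = 0
  u_x = A e^{x}
Term by term:
  x·u_yy = 0
  (x + 1)·u_x = A x e^{x} + A e^{x}
So the left-hand side equals
  A x e^{x} + A e^{x}
This must equal f(x, y) identically; expanded, f = - 3 x e^{x} - 3 e^{x}.
Matching coefficients of the independent functions:
  [x e^{x}, e^{x}]:  A = -3
Solving: A = -3.
Check against the point condition:
  u(0, 0) = -3  ⟹  A = -3  ✓
Hence u(x, y) = - 3 e^{x}.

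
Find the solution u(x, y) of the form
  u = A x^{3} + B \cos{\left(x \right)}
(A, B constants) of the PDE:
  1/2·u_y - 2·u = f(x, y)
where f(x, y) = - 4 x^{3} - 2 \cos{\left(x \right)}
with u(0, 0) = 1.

Substitute the ansatz u = A x^{3} + B \cos{\left(x \right)} into the left-hand side.
Derivatives of the ansatz:
  u_y = 0
Term by term:
  1/2·u_y = 0
  -2·u = - 2 A x^{3} - 2 B \cos{\left(x \right)}
So the left-hand side equals
  - 2 A x^{3} - 2 B \cos{\left(x \right)}
This must equal f(x, y) = - 4 x^{3} - 2 \cos{\left(x \right)} identically.
Matching coefficients of the independent functions:
  [x^{3}]:  - 2 A = -4
  [\cos{\left(x \right)}]:  - 2 B = -2
Solving: A = 2, B = 1.
Check against the point condition:
  u(0, 0) = 1  ⟹  B = 1  ✓
Hence u(x, y) = 2 x^{3} + \cos{\left(x \right)}.

Answer: u(x, y) = 2 x^{3} + \cos{\left(x \right)}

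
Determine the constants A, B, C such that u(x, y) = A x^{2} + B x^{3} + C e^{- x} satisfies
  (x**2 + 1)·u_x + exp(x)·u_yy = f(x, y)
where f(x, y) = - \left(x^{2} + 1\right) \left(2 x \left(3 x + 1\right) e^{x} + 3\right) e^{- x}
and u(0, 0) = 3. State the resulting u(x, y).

Answer: u(x, y) = - 2 x^{3} - x^{2} + 3 e^{- x}

Derivation:
Substitute the ansatz u = A x^{2} + B x^{3} + C e^{- x} into the left-hand side.
Derivatives of the ansatz:
  u_x = 2 A x + 3 B x^{2} - C e^{- x}
  u_yy = 0
Term by term:
  (x**2 + 1)·u_x = 2 A x^{3} + 2 A x + 3 B x^{4} + 3 B x^{2} - C x^{2} e^{- x} - C e^{- x}
  exp(x)·u_yy = 0
So the left-hand side equals
  2 A x^{3} + 2 A x + 3 B x^{4} + 3 B x^{2} - C x^{2} e^{- x} - C e^{- x}
This must equal f(x, y) identically; expanded, f = - 6 x^{4} - 2 x^{3} - 6 x^{2} - 3 x^{2} e^{- x} - 2 x - 3 e^{- x}.
Matching coefficients of the independent functions:
  [x, x^{3}]:  2 A = -2
  [x^{2}, x^{4}]:  3 B = -6
  [x^{2} e^{- x}, e^{- x}]:  - C = -3
Solving: A = -1, B = -2, C = 3.
Check against the point condition:
  u(0, 0) = 3  ⟹  C = 3  ✓
Hence u(x, y) = - 2 x^{3} - x^{2} + 3 e^{- x}.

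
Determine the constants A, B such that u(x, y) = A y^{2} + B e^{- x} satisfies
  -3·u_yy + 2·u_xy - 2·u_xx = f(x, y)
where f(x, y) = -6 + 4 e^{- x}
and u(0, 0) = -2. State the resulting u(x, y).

Answer: u(x, y) = y^{2} - 2 e^{- x}

Derivation:
Substitute the ansatz u = A y^{2} + B e^{- x} into the left-hand side.
Derivatives of the ansatz:
  u_yy = 2 A
  u_xy = 0
  u_xx = B e^{- x}
Term by term:
  -3·u_yy = - 6 A
  2·u_xy = 0
  -2·u_xx = - 2 B e^{- x}
So the left-hand side equals
  - 6 A - 2 B e^{- x}
This must equal f(x, y) = -6 + 4 e^{- x} identically.
Matching coefficients of the independent functions:
  [constant term]:  - 6 A = -6
  [e^{- x}]:  - 2 B = 4
Solving: A = 1, B = -2.
Check against the point condition:
  u(0, 0) = -2  ⟹  B = -2  ✓
Hence u(x, y) = y^{2} - 2 e^{- x}.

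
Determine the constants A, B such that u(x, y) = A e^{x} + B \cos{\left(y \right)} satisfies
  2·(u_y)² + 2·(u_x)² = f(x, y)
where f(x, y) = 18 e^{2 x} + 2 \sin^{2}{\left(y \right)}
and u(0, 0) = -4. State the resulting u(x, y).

Substitute the ansatz u = A e^{x} + B \cos{\left(y \right)} into the left-hand side.
Derivatives of the ansatz:
  u_y = - B \sin{\left(y \right)}
  u_x = A e^{x}
Term by term:
  2·(u_y)² = 2 B^{2} \sin^{2}{\left(y \right)}
  2·(u_x)² = 2 A^{2} e^{2 x}
So the left-hand side equals
  2 A^{2} e^{2 x} + 2 B^{2} \sin^{2}{\left(y \right)}
This must equal f(x, y) = 18 e^{2 x} + 2 \sin^{2}{\left(y \right)} identically.
Matching coefficients of the independent functions:
  [e^{2 x}]:  2 A^{2} = 18
  [\sin^{2}{\left(y \right)}]:  2 B^{2} = 2
These equations allow (A, B) = (-3, -1) or (-3, 1) or (3, -1) or (3, 1).
Impose the point condition(s):
  u(0, 0) = -4  ⟹  A + B = -4
Only A = -3, B = -1 satisfies everything.
Hence u(x, y) = - 3 e^{x} - \cos{\left(y \right)}.

Answer: u(x, y) = - 3 e^{x} - \cos{\left(y \right)}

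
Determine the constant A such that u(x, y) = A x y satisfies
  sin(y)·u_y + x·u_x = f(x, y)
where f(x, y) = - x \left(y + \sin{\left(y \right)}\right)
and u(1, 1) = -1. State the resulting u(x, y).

Substitute the ansatz u = A x y into the left-hand side.
Derivatives of the ansatz:
  u_y = A x
  u_x = A y
Term by term:
  sin(y)·u_y = A x \sin{\left(y \right)}
  x·u_x = A x y
So the left-hand side equals
  A x y + A x \sin{\left(y \right)}
This must equal f(x, y) = - x \left(y + \sin{\left(y \right)}\right) identically.
Matching coefficients of the independent functions:
  [x y, x \sin{\left(y \right)}]:  A = -1
Solving: A = -1.
Check against the point condition:
  u(1, 1) = -1  ⟹  A = -1  ✓
Hence u(x, y) = - x y.

Answer: u(x, y) = - x y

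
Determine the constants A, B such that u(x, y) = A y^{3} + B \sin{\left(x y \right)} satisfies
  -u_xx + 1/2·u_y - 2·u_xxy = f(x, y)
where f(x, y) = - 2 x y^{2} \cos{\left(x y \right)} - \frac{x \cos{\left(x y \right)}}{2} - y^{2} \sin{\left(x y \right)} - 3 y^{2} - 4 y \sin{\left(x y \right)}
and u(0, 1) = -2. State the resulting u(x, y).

Substitute the ansatz u = A y^{3} + B \sin{\left(x y \right)} into the left-hand side.
Derivatives of the ansatz:
  u_xx = - B y^{2} \sin{\left(x y \right)}
  u_y = 3 A y^{2} + B x \cos{\left(x y \right)}
  u_xxy = - B x y^{2} \cos{\left(x y \right)} - 2 B y \sin{\left(x y \right)}
Term by term:
  -u_xx = B y^{2} \sin{\left(x y \right)}
  1/2·u_y = \frac{3 A y^{2}}{2} + \frac{B x \cos{\left(x y \right)}}{2}
  -2·u_xxy = 2 B x y^{2} \cos{\left(x y \right)} + 4 B y \sin{\left(x y \right)}
So the left-hand side equals
  \frac{3 A y^{2}}{2} + 2 B x y^{2} \cos{\left(x y \right)} + \frac{B x \cos{\left(x y \right)}}{2} + B y^{2} \sin{\left(x y \right)} + 4 B y \sin{\left(x y \right)}
This must equal f(x, y) = - 2 x y^{2} \cos{\left(x y \right)} - \frac{x \cos{\left(x y \right)}}{2} - y^{2} \sin{\left(x y \right)} - 3 y^{2} - 4 y \sin{\left(x y \right)} identically.
Matching coefficients of the independent functions:
  [y^{2}]:  \frac{3 A}{2} = -3
  [x \cos{\left(x y \right)}]:  \frac{B}{2} = - \frac{1}{2}
  [y \sin{\left(x y \right)}]:  4 B = -4
  [y^{2} \sin{\left(x y \right)}]:  B = -1
  [x y^{2} \cos{\left(x y \right)}]:  2 B = -2
Solving: A = -2, B = -1.
Check against the point condition:
  u(0, 1) = -2  ⟹  A = -2  ✓
Hence u(x, y) = - 2 y^{3} - \sin{\left(x y \right)}.

Answer: u(x, y) = - 2 y^{3} - \sin{\left(x y \right)}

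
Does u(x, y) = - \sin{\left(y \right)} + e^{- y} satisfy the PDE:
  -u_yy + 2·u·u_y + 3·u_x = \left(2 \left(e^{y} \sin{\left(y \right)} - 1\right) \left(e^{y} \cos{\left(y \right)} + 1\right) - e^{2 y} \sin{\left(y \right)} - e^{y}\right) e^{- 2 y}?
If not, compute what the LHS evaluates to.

Evaluate each term of the left-hand side for u = - \sin{\left(y \right)} + e^{- y}.
Derivatives:
  u_yy = \sin{\left(y \right)} + e^{- y}
  u_y = - \cos{\left(y \right)} - e^{- y}
  u_x = 0
Terms:
  -u_yy = - \sin{\left(y \right)} - e^{- y}
  2·u·u_y = 2 \left(e^{y} \sin{\left(y \right)} - 1\right) \left(e^{y} \cos{\left(y \right)} + 1\right) e^{- 2 y}
  3·u_x = 0
Sum: LHS = \left(2 \left(e^{y} \sin{\left(y \right)} - 1\right) \left(e^{y} \cos{\left(y \right)} + 1\right) - e^{2 y} \sin{\left(y \right)} - e^{y}\right) e^{- 2 y}
This is exactly the given right-hand side, so u is a solution.

Answer: Yes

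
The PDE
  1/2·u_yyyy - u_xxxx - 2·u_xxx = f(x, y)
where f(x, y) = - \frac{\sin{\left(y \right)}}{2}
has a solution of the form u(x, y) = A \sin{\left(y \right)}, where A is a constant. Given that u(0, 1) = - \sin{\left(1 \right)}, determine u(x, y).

Answer: u(x, y) = - \sin{\left(y \right)}

Derivation:
Substitute the ansatz u = A \sin{\left(y \right)} into the left-hand side.
Derivatives of the ansatz:
  u_yyyy = A \sin{\left(y \right)}
  u_xxxx = 0
  u_xxx = 0
Term by term:
  1/2·u_yyyy = \frac{A \sin{\left(y \right)}}{2}
  -u_xxxx = 0
  -2·u_xxx = 0
So the left-hand side equals
  \frac{A \sin{\left(y \right)}}{2}
This must equal f(x, y) = - \frac{\sin{\left(y \right)}}{2} identically.
Matching coefficients of the independent functions:
  [\sin{\left(y \right)}]:  \frac{A}{2} = - \frac{1}{2}
Solving: A = -1.
Check against the point condition:
  u(0, 1) = - \sin{\left(1 \right)}  ⟹  A \sin{\left(1 \right)} = - \sin{\left(1 \right)}  ✓
Hence u(x, y) = - \sin{\left(y \right)}.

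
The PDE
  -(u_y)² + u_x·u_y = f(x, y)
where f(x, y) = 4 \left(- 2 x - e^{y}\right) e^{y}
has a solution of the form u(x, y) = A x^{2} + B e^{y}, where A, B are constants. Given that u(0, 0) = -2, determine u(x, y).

Answer: u(x, y) = 2 x^{2} - 2 e^{y}

Derivation:
Substitute the ansatz u = A x^{2} + B e^{y} into the left-hand side.
Derivatives of the ansatz:
  u_y = B e^{y}
  u_x = 2 A x
Term by term:
  -(u_y)² = - B^{2} e^{2 y}
  u_x·u_y = 2 A B x e^{y}
So the left-hand side equals
  2 A B x e^{y} - B^{2} e^{2 y}
This must equal f(x, y) = 4 \left(- 2 x - e^{y}\right) e^{y} identically.
Matching coefficients of the independent functions:
  [x e^{y}]:  2 A B = -8
  [e^{2 y}]:  - B^{2} = -4
These equations allow (A, B) = (-2, 2) or (2, -2).
Impose the point condition(s):
  u(0, 0) = -2  ⟹  B = -2
Only A = 2, B = -2 satisfies everything.
Hence u(x, y) = 2 x^{2} - 2 e^{y}.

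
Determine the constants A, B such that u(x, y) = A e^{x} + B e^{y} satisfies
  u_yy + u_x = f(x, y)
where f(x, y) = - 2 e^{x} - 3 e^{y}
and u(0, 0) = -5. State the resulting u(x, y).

Substitute the ansatz u = A e^{x} + B e^{y} into the left-hand side.
Derivatives of the ansatz:
  u_yy = B e^{y}
  u_x = A e^{x}
Term by term:
  u_yy = B e^{y}
  u_x = A e^{x}
So the left-hand side equals
  A e^{x} + B e^{y}
This must equal f(x, y) = - 2 e^{x} - 3 e^{y} identically.
Matching coefficients of the independent functions:
  [e^{x}]:  A = -2
  [e^{y}]:  B = -3
Solving: A = -2, B = -3.
Check against the point condition:
  u(0, 0) = -5  ⟹  A + B = -5  ✓
Hence u(x, y) = - 2 e^{x} - 3 e^{y}.

Answer: u(x, y) = - 2 e^{x} - 3 e^{y}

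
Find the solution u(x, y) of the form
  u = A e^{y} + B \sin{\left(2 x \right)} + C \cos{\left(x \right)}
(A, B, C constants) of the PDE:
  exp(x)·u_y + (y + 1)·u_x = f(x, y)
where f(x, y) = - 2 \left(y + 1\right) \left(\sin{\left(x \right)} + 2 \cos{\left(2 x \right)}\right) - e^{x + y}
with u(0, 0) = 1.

Substitute the ansatz u = A e^{y} + B \sin{\left(2 x \right)} + C \cos{\left(x \right)} into the left-hand side.
Derivatives of the ansatz:
  u_y = A e^{y}
  u_x = 2 B \cos{\left(2 x \right)} - C \sin{\left(x \right)}
Term by term:
  exp(x)·u_y = A e^{x} e^{y}
  (y + 1)·u_x = 2 B y \cos{\left(2 x \right)} + 2 B \cos{\left(2 x \right)} - C y \sin{\left(x \right)} - C \sin{\left(x \right)}
So the left-hand side equals
  A e^{x} e^{y} + 2 B y \cos{\left(2 x \right)} + 2 B \cos{\left(2 x \right)} - C y \sin{\left(x \right)} - C \sin{\left(x \right)}
This must equal f(x, y) identically; expanded, f = - 2 y \sin{\left(x \right)} - 4 y \cos{\left(2 x \right)} - e^{x} e^{y} - 2 \sin{\left(x \right)} - 4 \cos{\left(2 x \right)}.
Matching coefficients of the independent functions:
  [y \sin{\left(x \right)}, \sin{\left(x \right)}]:  - C = -2
  [y \cos{\left(2 x \right)}, \cos{\left(2 x \right)}]:  2 B = -4
  [e^{x} e^{y}]:  A = -1
Solving: A = -1, B = -2, C = 2.
Check against the point condition:
  u(0, 0) = 1  ⟹  A + C = 1  ✓
Hence u(x, y) = - e^{y} - 2 \sin{\left(2 x \right)} + 2 \cos{\left(x \right)}.

Answer: u(x, y) = - e^{y} - 2 \sin{\left(2 x \right)} + 2 \cos{\left(x \right)}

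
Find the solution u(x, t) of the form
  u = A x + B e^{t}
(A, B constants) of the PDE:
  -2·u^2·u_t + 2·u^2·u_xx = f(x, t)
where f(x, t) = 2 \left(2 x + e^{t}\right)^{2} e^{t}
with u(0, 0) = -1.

Answer: u(x, t) = - 2 x - e^{t}

Derivation:
Substitute the ansatz u = A x + B e^{t} into the left-hand side.
Derivatives of the ansatz:
  u_t = B e^{t}
  u_xx = 0
Term by term:
  -2·u^2·u_t = - 2 A^{2} B x^{2} e^{t} - 4 A B^{2} x e^{2 t} - 2 B^{3} e^{3 t}
  2·u^2·u_xx = 0
So the left-hand side equals
  - 2 A^{2} B x^{2} e^{t} - 4 A B^{2} x e^{2 t} - 2 B^{3} e^{3 t}
This must equal f(x, t) identically; expanded, f = 8 x^{2} e^{t} + 8 x e^{2 t} + 2 e^{3 t}.
Matching coefficients of the independent functions:
  [x e^{2 t}]:  - 4 A B^{2} = 8
  [x^{2} e^{t}]:  - 2 A^{2} B = 8
  [e^{3 t}]:  - 2 B^{3} = 2
Solving: A = -2, B = -1.
Check against the point condition:
  u(0, 0) = -1  ⟹  B = -1  ✓
Hence u(x, t) = - 2 x - e^{t}.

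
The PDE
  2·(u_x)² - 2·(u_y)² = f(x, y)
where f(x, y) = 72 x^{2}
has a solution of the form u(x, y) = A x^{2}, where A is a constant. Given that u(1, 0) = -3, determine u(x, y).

Substitute the ansatz u = A x^{2} into the left-hand side.
Derivatives of the ansatz:
  u_x = 2 A x
  u_y = 0
Term by term:
  2·(u_x)² = 8 A^{2} x^{2}
  -2·(u_y)² = 0
So the left-hand side equals
  8 A^{2} x^{2}
This must equal f(x, y) = 72 x^{2} identically.
Matching coefficients of the independent functions:
  [x^{2}]:  8 A^{2} = 72
These equations allow (A) = (-3) or (3).
Impose the point condition(s):
  u(1, 0) = -3  ⟹  A = -3
Only A = -3 satisfies everything.
Hence u(x, y) = - 3 x^{2}.

Answer: u(x, y) = - 3 x^{2}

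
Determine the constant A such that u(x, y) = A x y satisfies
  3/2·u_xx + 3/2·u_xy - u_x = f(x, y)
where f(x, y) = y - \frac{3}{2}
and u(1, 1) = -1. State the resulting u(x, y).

Substitute the ansatz u = A x y into the left-hand side.
Derivatives of the ansatz:
  u_xx = 0
  u_xy = A
  u_x = A y
Term by term:
  3/2·u_xx = 0
  3/2·u_xy = \frac{3 A}{2}
  -u_x = - A y
So the left-hand side equals
  - A y + \frac{3 A}{2}
This must equal f(x, y) = y - \frac{3}{2} identically.
Matching coefficients of the independent functions:
  [constant term]:  \frac{3 A}{2} = - \frac{3}{2}
  [y]:  - A = 1
Solving: A = -1.
Check against the point condition:
  u(1, 1) = -1  ⟹  A = -1  ✓
Hence u(x, y) = - x y.

Answer: u(x, y) = - x y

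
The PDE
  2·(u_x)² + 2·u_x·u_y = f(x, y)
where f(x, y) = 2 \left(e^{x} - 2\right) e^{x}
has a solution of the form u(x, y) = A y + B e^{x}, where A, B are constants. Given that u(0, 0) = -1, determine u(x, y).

Substitute the ansatz u = A y + B e^{x} into the left-hand side.
Derivatives of the ansatz:
  u_x = B e^{x}
  u_y = A
Term by term:
  2·(u_x)² = 2 B^{2} e^{2 x}
  2·u_x·u_y = 2 A B e^{x}
So the left-hand side equals
  2 A B e^{x} + 2 B^{2} e^{2 x}
This must equal f(x, y) = 2 \left(e^{x} - 2\right) e^{x} identically.
Matching coefficients of the independent functions:
  [e^{x}]:  2 A B = -4
  [e^{2 x}]:  2 B^{2} = 2
These equations allow (A, B) = (-2, 1) or (2, -1).
Impose the point condition(s):
  u(0, 0) = -1  ⟹  B = -1
Only A = 2, B = -1 satisfies everything.
Hence u(x, y) = 2 y - e^{x}.

Answer: u(x, y) = 2 y - e^{x}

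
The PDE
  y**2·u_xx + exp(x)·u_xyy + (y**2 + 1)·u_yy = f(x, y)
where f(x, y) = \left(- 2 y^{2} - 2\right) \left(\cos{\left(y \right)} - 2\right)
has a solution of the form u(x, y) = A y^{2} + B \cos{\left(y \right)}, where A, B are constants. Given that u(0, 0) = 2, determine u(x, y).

Substitute the ansatz u = A y^{2} + B \cos{\left(y \right)} into the left-hand side.
Derivatives of the ansatz:
  u_xx = 0
  u_xyy = 0
  u_yy = 2 A - B \cos{\left(y \right)}
Term by term:
  y**2·u_xx = 0
  exp(x)·u_xyy = 0
  (y**2 + 1)·u_yy = 2 A y^{2} + 2 A - B y^{2} \cos{\left(y \right)} - B \cos{\left(y \right)}
So the left-hand side equals
  2 A y^{2} + 2 A - B y^{2} \cos{\left(y \right)} - B \cos{\left(y \right)}
This must equal f(x, y) identically; expanded, f = - 2 y^{2} \cos{\left(y \right)} + 4 y^{2} - 2 \cos{\left(y \right)} + 4.
Matching coefficients of the independent functions:
  [constant term, y^{2}]:  2 A = 4
  [y^{2} \cos{\left(y \right)}, \cos{\left(y \right)}]:  - B = -2
Solving: A = 2, B = 2.
Check against the point condition:
  u(0, 0) = 2  ⟹  B = 2  ✓
Hence u(x, y) = 2 y^{2} + 2 \cos{\left(y \right)}.

Answer: u(x, y) = 2 y^{2} + 2 \cos{\left(y \right)}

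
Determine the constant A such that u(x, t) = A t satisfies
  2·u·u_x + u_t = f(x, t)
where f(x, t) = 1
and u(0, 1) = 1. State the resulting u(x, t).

Substitute the ansatz u = A t into the left-hand side.
Derivatives of the ansatz:
  u_x = 0
  u_t = A
Term by term:
  2·u·u_x = 0
  u_t = A
So the left-hand side equals
  A
This must equal f(x, t) = 1 identically.
Matching coefficients of the independent functions:
  [constant term]:  A = 1
Solving: A = 1.
Check against the point condition:
  u(0, 1) = 1  ⟹  A = 1  ✓
Hence u(x, t) = t.

Answer: u(x, t) = t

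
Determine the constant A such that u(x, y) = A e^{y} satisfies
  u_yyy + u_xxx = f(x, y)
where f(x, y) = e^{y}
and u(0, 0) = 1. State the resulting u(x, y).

Answer: u(x, y) = e^{y}

Derivation:
Substitute the ansatz u = A e^{y} into the left-hand side.
Derivatives of the ansatz:
  u_yyy = A e^{y}
  u_xxx = 0
Term by term:
  u_yyy = A e^{y}
  u_xxx = 0
So the left-hand side equals
  A e^{y}
This must equal f(x, y) = e^{y} identically.
Matching coefficients of the independent functions:
  [e^{y}]:  A = 1
Solving: A = 1.
Check against the point condition:
  u(0, 0) = 1  ⟹  A = 1  ✓
Hence u(x, y) = e^{y}.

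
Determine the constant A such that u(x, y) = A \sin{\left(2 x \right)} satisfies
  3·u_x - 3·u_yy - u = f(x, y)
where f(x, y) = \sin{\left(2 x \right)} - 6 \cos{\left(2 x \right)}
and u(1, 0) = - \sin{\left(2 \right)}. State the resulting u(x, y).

Substitute the ansatz u = A \sin{\left(2 x \right)} into the left-hand side.
Derivatives of the ansatz:
  u_x = 2 A \cos{\left(2 x \right)}
  u_yy = 0
Term by term:
  3·u_x = 6 A \cos{\left(2 x \right)}
  -3·u_yy = 0
  -u = - A \sin{\left(2 x \right)}
So the left-hand side equals
  - A \sin{\left(2 x \right)} + 6 A \cos{\left(2 x \right)}
This must equal f(x, y) = \sin{\left(2 x \right)} - 6 \cos{\left(2 x \right)} identically.
Matching coefficients of the independent functions:
  [\sin{\left(2 x \right)}]:  - A = 1
  [\cos{\left(2 x \right)}]:  6 A = -6
Solving: A = -1.
Check against the point condition:
  u(1, 0) = - \sin{\left(2 \right)}  ⟹  A \sin{\left(2 \right)} = - \sin{\left(2 \right)}  ✓
Hence u(x, y) = - \sin{\left(2 x \right)}.

Answer: u(x, y) = - \sin{\left(2 x \right)}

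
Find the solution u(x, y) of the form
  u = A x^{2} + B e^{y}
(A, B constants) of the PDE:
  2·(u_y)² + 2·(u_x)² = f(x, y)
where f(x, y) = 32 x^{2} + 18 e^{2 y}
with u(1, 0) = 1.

Substitute the ansatz u = A x^{2} + B e^{y} into the left-hand side.
Derivatives of the ansatz:
  u_y = B e^{y}
  u_x = 2 A x
Term by term:
  2·(u_y)² = 2 B^{2} e^{2 y}
  2·(u_x)² = 8 A^{2} x^{2}
So the left-hand side equals
  8 A^{2} x^{2} + 2 B^{2} e^{2 y}
This must equal f(x, y) = 32 x^{2} + 18 e^{2 y} identically.
Matching coefficients of the independent functions:
  [x^{2}]:  8 A^{2} = 32
  [e^{2 y}]:  2 B^{2} = 18
These equations allow (A, B) = (-2, -3) or (-2, 3) or (2, -3) or (2, 3).
Impose the point condition(s):
  u(1, 0) = 1  ⟹  A + B = 1
Only A = -2, B = 3 satisfies everything.
Hence u(x, y) = - 2 x^{2} + 3 e^{y}.

Answer: u(x, y) = - 2 x^{2} + 3 e^{y}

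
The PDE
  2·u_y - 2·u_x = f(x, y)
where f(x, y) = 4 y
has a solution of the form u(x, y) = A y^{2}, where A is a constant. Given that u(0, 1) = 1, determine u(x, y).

Substitute the ansatz u = A y^{2} into the left-hand side.
Derivatives of the ansatz:
  u_y = 2 A y
  u_x = 0
Term by term:
  2·u_y = 4 A y
  -2·u_x = 0
So the left-hand side equals
  4 A y
This must equal f(x, y) = 4 y identically.
Matching coefficients of the independent functions:
  [y]:  4 A = 4
Solving: A = 1.
Check against the point condition:
  u(0, 1) = 1  ⟹  A = 1  ✓
Hence u(x, y) = y^{2}.

Answer: u(x, y) = y^{2}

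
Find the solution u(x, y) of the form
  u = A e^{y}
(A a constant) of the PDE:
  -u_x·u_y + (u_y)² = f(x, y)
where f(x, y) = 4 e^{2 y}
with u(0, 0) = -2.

Substitute the ansatz u = A e^{y} into the left-hand side.
Derivatives of the ansatz:
  u_x = 0
  u_y = A e^{y}
Term by term:
  -u_x·u_y = 0
  (u_y)² = A^{2} e^{2 y}
So the left-hand side equals
  A^{2} e^{2 y}
This must equal f(x, y) = 4 e^{2 y} identically.
Matching coefficients of the independent functions:
  [e^{2 y}]:  A^{2} = 4
These equations allow (A) = (-2) or (2).
Impose the point condition(s):
  u(0, 0) = -2  ⟹  A = -2
Only A = -2 satisfies everything.
Hence u(x, y) = - 2 e^{y}.

Answer: u(x, y) = - 2 e^{y}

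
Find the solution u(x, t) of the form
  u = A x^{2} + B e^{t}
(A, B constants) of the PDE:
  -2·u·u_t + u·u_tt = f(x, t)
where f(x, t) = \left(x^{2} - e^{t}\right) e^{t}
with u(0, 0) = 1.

Substitute the ansatz u = A x^{2} + B e^{t} into the left-hand side.
Derivatives of the ansatz:
  u_t = B e^{t}
  u_tt = B e^{t}
Term by term:
  -2·u·u_t = - 2 A B x^{2} e^{t} - 2 B^{2} e^{2 t}
  u·u_tt = A B x^{2} e^{t} + B^{2} e^{2 t}
So the left-hand side equals
  - A B x^{2} e^{t} - B^{2} e^{2 t}
This must equal f(x, t) = \left(x^{2} - e^{t}\right) e^{t} identically.
Matching coefficients of the independent functions:
  [x^{2} e^{t}]:  - A B = 1
  [e^{2 t}]:  - B^{2} = -1
These equations allow (A, B) = (-1, 1) or (1, -1).
Impose the point condition(s):
  u(0, 0) = 1  ⟹  B = 1
Only A = -1, B = 1 satisfies everything.
Hence u(x, t) = - x^{2} + e^{t}.

Answer: u(x, t) = - x^{2} + e^{t}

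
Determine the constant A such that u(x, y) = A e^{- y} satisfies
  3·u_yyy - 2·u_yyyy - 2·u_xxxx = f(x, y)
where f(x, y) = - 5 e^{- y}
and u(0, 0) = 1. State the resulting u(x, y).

Substitute the ansatz u = A e^{- y} into the left-hand side.
Derivatives of the ansatz:
  u_yyy = - A e^{- y}
  u_yyyy = A e^{- y}
  u_xxxx = 0
Term by term:
  3·u_yyy = - 3 A e^{- y}
  -2·u_yyyy = - 2 A e^{- y}
  -2·u_xxxx = 0
So the left-hand side equals
  - 5 A e^{- y}
This must equal f(x, y) = - 5 e^{- y} identically.
Matching coefficients of the independent functions:
  [e^{- y}]:  - 5 A = -5
Solving: A = 1.
Check against the point condition:
  u(0, 0) = 1  ⟹  A = 1  ✓
Hence u(x, y) = e^{- y}.

Answer: u(x, y) = e^{- y}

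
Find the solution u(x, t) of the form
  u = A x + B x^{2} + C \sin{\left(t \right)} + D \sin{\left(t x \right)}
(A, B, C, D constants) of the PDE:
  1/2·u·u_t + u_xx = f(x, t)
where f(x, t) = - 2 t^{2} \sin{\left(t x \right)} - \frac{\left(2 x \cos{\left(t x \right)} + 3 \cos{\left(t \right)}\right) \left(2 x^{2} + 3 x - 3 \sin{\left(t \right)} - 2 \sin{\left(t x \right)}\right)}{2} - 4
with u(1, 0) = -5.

Answer: u(x, t) = - 2 x^{2} - 3 x + 3 \sin{\left(t \right)} + 2 \sin{\left(t x \right)}

Derivation:
Substitute the ansatz u = A x + B x^{2} + C \sin{\left(t \right)} + D \sin{\left(t x \right)} into the left-hand side.
Derivatives of the ansatz:
  u_t = C \cos{\left(t \right)} + D x \cos{\left(t x \right)}
  u_xx = 2 B - D t^{2} \sin{\left(t x \right)}
Term by term:
  1/2·u·u_t = \frac{A C x \cos{\left(t \right)}}{2} + \frac{A D x^{2} \cos{\left(t x \right)}}{2} + \frac{B C x^{2} \cos{\left(t \right)}}{2} + \frac{B D x^{3} \cos{\left(t x \right)}}{2} + \frac{C^{2} \sin{\left(t \right)} \cos{\left(t \right)}}{2} + \frac{C D x \sin{\left(t \right)} \cos{\left(t x \right)}}{2} + \frac{C D \sin{\left(t x \right)} \cos{\left(t \right)}}{2} + \frac{D^{2} x \sin{\left(t x \right)} \cos{\left(t x \right)}}{2}
  u_xx = 2 B - D t^{2} \sin{\left(t x \right)}
So the left-hand side equals
  \frac{A C x \cos{\left(t \right)}}{2} + \frac{A D x^{2} \cos{\left(t x \right)}}{2} + \frac{B C x^{2} \cos{\left(t \right)}}{2} + \frac{B D x^{3} \cos{\left(t x \right)}}{2} + 2 B + \frac{C^{2} \sin{\left(t \right)} \cos{\left(t \right)}}{2} + \frac{C D x \sin{\left(t \right)} \cos{\left(t x \right)}}{2} + \frac{C D \sin{\left(t x \right)} \cos{\left(t \right)}}{2} + \frac{D^{2} x \sin{\left(t x \right)} \cos{\left(t x \right)}}{2} - D t^{2} \sin{\left(t x \right)}
This must equal f(x, t) identically; expanded, f = - 2 t^{2} \sin{\left(t x \right)} - 2 x^{3} \cos{\left(t x \right)} - 3 x^{2} \cos{\left(t \right)} - 3 x^{2} \cos{\left(t x \right)} + 3 x \sin{\left(t \right)} \cos{\left(t x \right)} + 2 x \sin{\left(t x \right)} \cos{\left(t x \right)} - \frac{9 x \cos{\left(t \right)}}{2} + \frac{9 \sin{\left(t \right)} \cos{\left(t \right)}}{2} + 3 \sin{\left(t x \right)} \cos{\left(t \right)} - 4.
Matching coefficients of the independent functions:
  [constant term]:  2 B = -4
  [t^{2} \sin{\left(t x \right)}]:  - D = -2
  [x \cos{\left(t \right)}]:  \frac{A C}{2} = - \frac{9}{2}
  [x^{2} \cos{\left(t \right)}]:  \frac{B C}{2} = -3
  [x^{2} \cos{\left(t x \right)}]:  \frac{A D}{2} = -3
  [x^{3} \cos{\left(t x \right)}]:  \frac{B D}{2} = -2
  [\sin{\left(t \right)} \cos{\left(t \right)}]:  \frac{C^{2}}{2} = \frac{9}{2}
  [\sin{\left(t x \right)} \cos{\left(t \right)}, x \sin{\left(t \right)} \cos{\left(t x \right)}]:  \frac{C D}{2} = 3
  [x \sin{\left(t x \right)} \cos{\left(t x \right)}]:  \frac{D^{2}}{2} = 2
Solving: A = -3, B = -2, C = 3, D = 2.
Check against the point condition:
  u(1, 0) = -5  ⟹  A + B = -5  ✓
Hence u(x, t) = - 2 x^{2} - 3 x + 3 \sin{\left(t \right)} + 2 \sin{\left(t x \right)}.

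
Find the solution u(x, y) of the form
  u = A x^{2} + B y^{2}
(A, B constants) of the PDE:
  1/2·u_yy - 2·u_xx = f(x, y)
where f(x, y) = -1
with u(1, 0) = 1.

Substitute the ansatz u = A x^{2} + B y^{2} into the left-hand side.
Derivatives of the ansatz:
  u_yy = 2 B
  u_xx = 2 A
Term by term:
  1/2·u_yy = B
  -2·u_xx = - 4 A
So the left-hand side equals
  - 4 A + B
This must equal f(x, y) = -1 identically.
Matching coefficients of the independent functions:
  [constant term]:  - 4 A + B = -1
These equations do not fix every constant; impose the point condition(s):
  u(1, 0) = 1  ⟹  A = 1
Solving the combined system: A = 1, B = 3.
Hence u(x, y) = x^{2} + 3 y^{2}.

Answer: u(x, y) = x^{2} + 3 y^{2}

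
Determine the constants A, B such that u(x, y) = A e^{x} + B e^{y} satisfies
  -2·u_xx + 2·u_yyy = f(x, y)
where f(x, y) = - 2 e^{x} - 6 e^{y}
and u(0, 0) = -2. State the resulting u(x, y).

Substitute the ansatz u = A e^{x} + B e^{y} into the left-hand side.
Derivatives of the ansatz:
  u_xx = A e^{x}
  u_yyy = B e^{y}
Term by term:
  -2·u_xx = - 2 A e^{x}
  2·u_yyy = 2 B e^{y}
So the left-hand side equals
  - 2 A e^{x} + 2 B e^{y}
This must equal f(x, y) = - 2 e^{x} - 6 e^{y} identically.
Matching coefficients of the independent functions:
  [e^{x}]:  - 2 A = -2
  [e^{y}]:  2 B = -6
Solving: A = 1, B = -3.
Check against the point condition:
  u(0, 0) = -2  ⟹  A + B = -2  ✓
Hence u(x, y) = e^{x} - 3 e^{y}.

Answer: u(x, y) = e^{x} - 3 e^{y}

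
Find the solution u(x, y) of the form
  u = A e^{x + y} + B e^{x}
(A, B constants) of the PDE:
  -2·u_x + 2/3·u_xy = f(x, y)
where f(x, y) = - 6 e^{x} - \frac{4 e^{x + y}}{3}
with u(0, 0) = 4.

Substitute the ansatz u = A e^{x + y} + B e^{x} into the left-hand side.
Derivatives of the ansatz:
  u_x = A e^{x} e^{y} + B e^{x}
  u_xy = A e^{x} e^{y}
Term by term:
  -2·u_x = - 2 A e^{x} e^{y} - 2 B e^{x}
  2/3·u_xy = \frac{2 A e^{x} e^{y}}{3}
So the left-hand side equals
  - \frac{4 A e^{x} e^{y}}{3} - 2 B e^{x}
This must equal f(x, y) identically; expanded, f = - \frac{4 e^{x} e^{y}}{3} - 6 e^{x}.
Matching coefficients of the independent functions:
  [e^{x} e^{y}]:  - \frac{4 A}{3} = - \frac{4}{3}
  [e^{x}]:  - 2 B = -6
Solving: A = 1, B = 3.
Check against the point condition:
  u(0, 0) = 4  ⟹  A + B = 4  ✓
Hence u(x, y) = 3 e^{x} + e^{x + y}.

Answer: u(x, y) = 3 e^{x} + e^{x + y}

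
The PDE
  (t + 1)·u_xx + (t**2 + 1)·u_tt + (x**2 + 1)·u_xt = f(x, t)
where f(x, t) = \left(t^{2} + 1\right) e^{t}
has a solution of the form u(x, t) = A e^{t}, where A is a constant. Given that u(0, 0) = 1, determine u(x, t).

Answer: u(x, t) = e^{t}

Derivation:
Substitute the ansatz u = A e^{t} into the left-hand side.
Derivatives of the ansatz:
  u_xx = 0
  u_tt = A e^{t}
  u_xt = 0
Term by term:
  (t + 1)·u_xx = 0
  (t**2 + 1)·u_tt = A t^{2} e^{t} + A e^{t}
  (x**2 + 1)·u_xt = 0
So the left-hand side equals
  A t^{2} e^{t} + A e^{t}
This must equal f(x, t) identically; expanded, f = t^{2} e^{t} + e^{t}.
Matching coefficients of the independent functions:
  [t^{2} e^{t}, e^{t}]:  A = 1
Solving: A = 1.
Check against the point condition:
  u(0, 0) = 1  ⟹  A = 1  ✓
Hence u(x, t) = e^{t}.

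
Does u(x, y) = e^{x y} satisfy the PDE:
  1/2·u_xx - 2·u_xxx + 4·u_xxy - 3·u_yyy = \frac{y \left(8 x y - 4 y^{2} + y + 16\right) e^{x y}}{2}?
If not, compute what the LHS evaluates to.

Evaluate each term of the left-hand side for u = e^{x y}.
Derivatives:
  u_xx = y^{2} e^{x y}
  u_xxx = y^{3} e^{x y}
  u_xxy = x y^{2} e^{x y} + 2 y e^{x y}
  u_yyy = x^{3} e^{x y}
Terms:
  1/2·u_xx = \frac{y^{2} e^{x y}}{2}
  -2·u_xxx = - 2 y^{3} e^{x y}
  4·u_xxy = 4 y \left(x y + 2\right) e^{x y}
  -3·u_yyy = - 3 x^{3} e^{x y}
Sum: LHS = \frac{\left(- 6 x^{3} - 4 y^{3} + y^{2} + 8 y \left(x y + 2\right)\right) e^{x y}}{2}
Given right-hand side: \frac{y \left(8 x y - 4 y^{2} + y + 16\right) e^{x y}}{2}. Difference LHS − RHS = - 3 x^{3} e^{x y} ≠ 0, so u is not a solution.

Answer: No, the LHS evaluates to \frac{\left(- 6 x^{3} - 4 y^{3} + y^{2} + 8 y \left(x y + 2\right)\right) e^{x y}}{2}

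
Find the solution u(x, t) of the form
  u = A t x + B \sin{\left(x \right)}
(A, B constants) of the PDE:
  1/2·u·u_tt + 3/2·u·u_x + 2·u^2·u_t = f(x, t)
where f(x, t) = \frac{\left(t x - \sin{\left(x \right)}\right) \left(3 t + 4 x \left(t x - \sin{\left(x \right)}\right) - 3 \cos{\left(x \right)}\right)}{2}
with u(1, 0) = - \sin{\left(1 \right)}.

Substitute the ansatz u = A t x + B \sin{\left(x \right)} into the left-hand side.
Derivatives of the ansatz:
  u_tt = 0
  u_x = A t + B \cos{\left(x \right)}
  u_t = A x
Term by term:
  1/2·u·u_tt = 0
  3/2·u·u_x = \frac{3 A^{2} t^{2} x}{2} + \frac{3 A B t x \cos{\left(x \right)}}{2} + \frac{3 A B t \sin{\left(x \right)}}{2} + \frac{3 B^{2} \sin{\left(x \right)} \cos{\left(x \right)}}{2}
  2·u^2·u_t = 2 A^{3} t^{2} x^{3} + 4 A^{2} B t x^{2} \sin{\left(x \right)} + 2 A B^{2} x \sin^{2}{\left(x \right)}
So the left-hand side equals
  2 A^{3} t^{2} x^{3} + 4 A^{2} B t x^{2} \sin{\left(x \right)} + \frac{3 A^{2} t^{2} x}{2} + 2 A B^{2} x \sin^{2}{\left(x \right)} + \frac{3 A B t x \cos{\left(x \right)}}{2} + \frac{3 A B t \sin{\left(x \right)}}{2} + \frac{3 B^{2} \sin{\left(x \right)} \cos{\left(x \right)}}{2}
This must equal f(x, t) identically; expanded, f = 2 t^{2} x^{3} + \frac{3 t^{2} x}{2} - 4 t x^{2} \sin{\left(x \right)} - \frac{3 t x \cos{\left(x \right)}}{2} - \frac{3 t \sin{\left(x \right)}}{2} + 2 x \sin^{2}{\left(x \right)} + \frac{3 \sin{\left(x \right)} \cos{\left(x \right)}}{2}.
Matching coefficients of the independent functions:
  [t \sin{\left(x \right)}, t x \cos{\left(x \right)}]:  \frac{3 A B}{2} = - \frac{3}{2}
  [t^{2} x]:  \frac{3 A^{2}}{2} = \frac{3}{2}
  [t^{2} x^{3}]:  2 A^{3} = 2
  [x \sin^{2}{\left(x \right)}]:  2 A B^{2} = 2
  [\sin{\left(x \right)} \cos{\left(x \right)}]:  \frac{3 B^{2}}{2} = \frac{3}{2}
  [t x^{2} \sin{\left(x \right)}]:  4 A^{2} B = -4
Solving: A = 1, B = -1.
Check against the point condition:
  u(1, 0) = - \sin{\left(1 \right)}  ⟹  B \sin{\left(1 \right)} = - \sin{\left(1 \right)}  ✓
Hence u(x, t) = t x - \sin{\left(x \right)}.

Answer: u(x, t) = t x - \sin{\left(x \right)}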